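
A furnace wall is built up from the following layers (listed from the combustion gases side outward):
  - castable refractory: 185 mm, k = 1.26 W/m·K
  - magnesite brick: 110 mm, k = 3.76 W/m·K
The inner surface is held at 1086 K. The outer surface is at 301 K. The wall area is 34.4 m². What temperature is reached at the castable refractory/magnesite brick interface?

Treating each layer as a thermal resistance in series:
R_castable refractory = L/(kA) = 0.185/(1.26×34.4) = 0.004268 K/W
R_magnesite brick = L/(kA) = 0.11/(3.76×34.4) = 8.504×10^-4 K/W
R_total = 0.005119 K/W;  Q = ΔT/R_total = 785/0.005119 = 153400 W
T_interface = T_inner − Q·ΣR(inner→interface) = 1086 − 153000×0.004268

T ≈ 431 K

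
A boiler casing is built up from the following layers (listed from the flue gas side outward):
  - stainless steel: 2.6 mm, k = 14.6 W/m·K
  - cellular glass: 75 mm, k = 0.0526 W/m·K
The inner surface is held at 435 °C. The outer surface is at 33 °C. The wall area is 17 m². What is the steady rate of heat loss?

Model the wall as resistances in series:
R_stainless steel = L/(kA) = 0.0026/(14.6×17) = 1.048×10^-5 K/W
R_cellular glass = L/(kA) = 0.075/(0.0526×17) = 0.08387 K/W
R_total = 0.08388 K/W
Q = ΔT / R_total = 402 / 0.08388

Q ≈ 4790 W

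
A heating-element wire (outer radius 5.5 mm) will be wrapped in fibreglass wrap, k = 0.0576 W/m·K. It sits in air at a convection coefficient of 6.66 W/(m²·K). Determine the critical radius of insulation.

r_cr ≈ 8.65 mm

For a cylinder r_cr = k/h = 0.0576/6.66
r_cr = 8.65 mm; since the bare radius (5.5 mm) is below r_cr, adding a thin layer of insulation will *increase* heat loss.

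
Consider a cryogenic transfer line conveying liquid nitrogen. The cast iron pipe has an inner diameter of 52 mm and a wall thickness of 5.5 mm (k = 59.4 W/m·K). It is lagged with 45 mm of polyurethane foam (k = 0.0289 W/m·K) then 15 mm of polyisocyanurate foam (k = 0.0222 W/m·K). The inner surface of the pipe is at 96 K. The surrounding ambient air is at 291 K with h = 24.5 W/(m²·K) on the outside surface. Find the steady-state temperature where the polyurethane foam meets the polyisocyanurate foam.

Radial resistances (cylindrical: R_cond = ln(r_o/r_i)/(2πkL), R_conv = 1/(h·2πrL)):
R_cast iron pipe wall = ln(31.5/26)/(2π×59.4×1) = 5.141×10^-4 K/W
R_polyurethane foam = ln(76.5/31.5)/(2π×0.0289×1) = 4.886 K/W
R_polyisocyanurate foam = ln(91.5/76.5)/(2π×0.0222×1) = 1.284 K/W
R_outer film = 1/(h_o·2πr_oL) = 1/(24.5×2π×0.0915×1) = 0.071 K/W
R_total = 6.242 K/W
Q = ΔT/R_total = 195/6.242
Q = 31.2 W/m
T_interface = T_inner + Q·ΣR(inner→interface) = 96 + 31.2×4.887

T ≈ 249 K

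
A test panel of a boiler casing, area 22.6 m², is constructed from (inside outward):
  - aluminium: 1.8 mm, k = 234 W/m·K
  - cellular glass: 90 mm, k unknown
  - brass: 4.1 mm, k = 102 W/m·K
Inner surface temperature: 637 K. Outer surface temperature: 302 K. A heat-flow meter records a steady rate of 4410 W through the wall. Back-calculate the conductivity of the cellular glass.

k ≈ 0.0524 W/(m·K)

Series thermal resistances:
R_aluminium = L/(kA) = 0.0018/(234×22.6) = 3.404×10^-7 K/W
R_brass = L/(kA) = 0.0041/(102×22.6) = 1.779×10^-6 K/W
Sum of known resistances R_other = 2.119×10^-6 K/W
Total R = ΔT/Q = 335/4410 = 0.07596 K/W
R_cellular glass = R_total − R_other = 0.07596 K/W
k = L/(R·A) = 0.09/(0.07596×22.6)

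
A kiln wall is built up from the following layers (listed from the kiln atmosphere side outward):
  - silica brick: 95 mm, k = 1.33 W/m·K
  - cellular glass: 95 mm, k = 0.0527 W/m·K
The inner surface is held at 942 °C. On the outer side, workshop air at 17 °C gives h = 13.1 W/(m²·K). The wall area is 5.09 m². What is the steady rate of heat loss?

Q ≈ 2410 W

Model the wall as resistances in series:
R_silica brick = L/(kA) = 0.095/(1.33×5.09) = 0.01403 K/W
R_cellular glass = L/(kA) = 0.095/(0.0527×5.09) = 0.3542 K/W
R_outer film = 1/(h_o·A) = 1/(13.1×5.09) = 0.015 K/W
R_total = 0.3832 K/W
Q = ΔT / R_total = 925 / 0.3832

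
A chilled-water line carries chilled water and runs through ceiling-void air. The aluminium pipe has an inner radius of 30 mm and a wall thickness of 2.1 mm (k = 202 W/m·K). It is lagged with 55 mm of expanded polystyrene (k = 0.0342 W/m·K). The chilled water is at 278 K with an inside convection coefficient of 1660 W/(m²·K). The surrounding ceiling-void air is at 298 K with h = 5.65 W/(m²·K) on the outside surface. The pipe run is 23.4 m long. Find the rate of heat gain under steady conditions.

Q ≈ 94.1 W

Radial resistances (cylindrical: R_cond = ln(r_o/r_i)/(2πkL), R_conv = 1/(h·2πrL)):
R_inner film = 1/(h_i·2πr₁L) = 1/(1660×2π×0.03×23.4) = 1.366×10^-4 K/W
R_aluminium pipe wall = ln(32.1/30)/(2π×202×23.4) = 2.278×10^-6 K/W
R_expanded polystyrene = ln(87.1/32.1)/(2π×0.0342×23.4) = 0.1985 K/W
R_outer film = 1/(h_o·2πr_oL) = 1/(5.65×2π×0.0871×23.4) = 0.01382 K/W
R_total = 0.2125 K/W
Q = ΔT/R_total = 20/0.2125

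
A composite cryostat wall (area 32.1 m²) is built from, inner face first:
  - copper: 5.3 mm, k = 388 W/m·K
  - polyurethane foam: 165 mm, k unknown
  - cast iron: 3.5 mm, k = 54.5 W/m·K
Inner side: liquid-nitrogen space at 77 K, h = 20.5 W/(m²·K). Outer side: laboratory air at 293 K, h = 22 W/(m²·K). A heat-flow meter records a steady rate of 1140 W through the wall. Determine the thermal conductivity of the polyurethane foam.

Model the wall as resistances in series:
R_inner film = 1/(h_i·A) = 1/(20.5×32.1) = 0.00152 K/W
R_copper = L/(kA) = 0.0053/(388×32.1) = 4.255×10^-7 K/W
R_cast iron = L/(kA) = 0.0035/(54.5×32.1) = 2.001×10^-6 K/W
R_outer film = 1/(h_o·A) = 1/(22×32.1) = 0.001416 K/W
Sum of known resistances R_other = 0.002938 K/W
Total R = ΔT/Q = 216/1140 = 0.1895 K/W
R_polyurethane foam = R_total − R_other = 0.1865 K/W
k = L/(R·A) = 0.165/(0.1865×32.1)

k ≈ 0.0276 W/(m·K)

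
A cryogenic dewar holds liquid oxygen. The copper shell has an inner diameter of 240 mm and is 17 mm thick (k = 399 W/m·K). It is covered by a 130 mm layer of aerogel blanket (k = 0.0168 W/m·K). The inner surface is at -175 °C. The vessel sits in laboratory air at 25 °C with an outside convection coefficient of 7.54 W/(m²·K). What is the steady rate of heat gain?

For a spherical shell R = (1/r₁ − 1/r₂)/(4πk); film R = 1/(h·4πr²). In series:
R_copper shell = (1/0.12 − 1/0.137)/(4π×399) = 2.062×10^-4 K/W
R_aerogel blanket = (1/0.137 − 1/0.267)/(4π×0.0168) = 16.83 K/W
R_outer film = 1/(h·4πr_o²) = 1/(7.54×4π×0.267²) = 0.148 K/W
R_total = 16.98 K/W
Q = ΔT/R_total = 200/16.98

Q ≈ 11.8 W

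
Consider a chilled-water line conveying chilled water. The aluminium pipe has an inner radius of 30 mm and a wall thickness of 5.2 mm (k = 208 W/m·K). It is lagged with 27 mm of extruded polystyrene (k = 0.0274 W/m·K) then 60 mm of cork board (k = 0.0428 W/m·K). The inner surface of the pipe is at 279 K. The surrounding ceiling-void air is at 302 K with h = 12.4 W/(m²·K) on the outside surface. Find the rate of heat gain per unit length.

q′ ≈ 3.88 W/m

Treating each annulus and film as a series resistance:
R_aluminium pipe wall = ln(35.2/30)/(2π×208×1) = 1.223×10^-4 K/W
R_extruded polystyrene = ln(62.2/35.2)/(2π×0.0274×1) = 3.307 K/W
R_cork board = ln(122.2/62.2)/(2π×0.0428×1) = 2.511 K/W
R_outer film = 1/(h_o·2πr_oL) = 1/(12.4×2π×0.1222×1) = 0.105 K/W
R_total = 5.923 K/W
Q = ΔT/R_total = 23/5.923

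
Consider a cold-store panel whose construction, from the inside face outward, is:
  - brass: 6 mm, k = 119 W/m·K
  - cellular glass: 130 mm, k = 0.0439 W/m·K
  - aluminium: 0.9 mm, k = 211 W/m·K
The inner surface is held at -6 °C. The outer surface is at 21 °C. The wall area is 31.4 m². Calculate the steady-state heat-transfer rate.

Q ≈ 286 W

Using the resistance-network approach (series):
R_brass = L/(kA) = 0.006/(119×31.4) = 1.606×10^-6 K/W
R_cellular glass = L/(kA) = 0.13/(0.0439×31.4) = 0.09431 K/W
R_aluminium = L/(kA) = 0.0009/(211×31.4) = 1.358×10^-7 K/W
R_total = 0.09431 K/W
Q = ΔT / R_total = 27 / 0.09431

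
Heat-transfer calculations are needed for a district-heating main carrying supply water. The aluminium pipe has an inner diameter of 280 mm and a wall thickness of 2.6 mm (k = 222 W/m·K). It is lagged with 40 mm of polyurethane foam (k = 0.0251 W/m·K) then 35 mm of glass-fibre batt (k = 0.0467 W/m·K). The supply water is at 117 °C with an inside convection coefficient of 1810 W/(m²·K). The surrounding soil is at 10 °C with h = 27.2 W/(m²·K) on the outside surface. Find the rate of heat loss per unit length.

Radial resistances (cylindrical: R_cond = ln(r_o/r_i)/(2πkL), R_conv = 1/(h·2πrL)):
R_inner film = 1/(h_i·2πr₁L) = 1/(1810×2π×0.14×1) = 6.281×10^-4 K/W
R_aluminium pipe wall = ln(142.6/140)/(2π×222×1) = 1.319×10^-5 K/W
R_polyurethane foam = ln(182.6/142.6)/(2π×0.0251×1) = 1.568 K/W
R_glass-fibre batt = ln(217.6/182.6)/(2π×0.0467×1) = 0.5976 K/W
R_outer film = 1/(h_o·2πr_oL) = 1/(27.2×2π×0.2176×1) = 0.02689 K/W
R_total = 2.193 K/W
Q = ΔT/R_total = 107/2.193

q′ ≈ 48.8 W/m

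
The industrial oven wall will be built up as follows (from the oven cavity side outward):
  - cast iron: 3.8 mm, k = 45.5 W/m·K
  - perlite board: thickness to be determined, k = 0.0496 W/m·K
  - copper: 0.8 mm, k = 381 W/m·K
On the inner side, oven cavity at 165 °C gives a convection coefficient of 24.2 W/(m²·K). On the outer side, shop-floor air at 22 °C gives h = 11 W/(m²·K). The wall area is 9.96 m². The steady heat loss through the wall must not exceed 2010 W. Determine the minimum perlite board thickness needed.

Series thermal resistances:
R_inner film = 1/(h_i·A) = 1/(24.2×9.96) = 0.004149 K/W
R_cast iron = L/(kA) = 0.0038/(45.5×9.96) = 8.385×10^-6 K/W
R_copper = L/(kA) = 0.0008/(381×9.96) = 2.108×10^-7 K/W
R_outer film = 1/(h_o·A) = 1/(11×9.96) = 0.009127 K/W
Sum of the known resistances R_other = 0.01328 K/W
Required total resistance R_tot = ΔT/Q_allow = 143/2010 = 0.07114 K/W
R_perlite board = R_tot − R_other = 0.05786 K/W
L = R·k·A = 0.05786×0.0496×9.96

L ≈ 28.6 mm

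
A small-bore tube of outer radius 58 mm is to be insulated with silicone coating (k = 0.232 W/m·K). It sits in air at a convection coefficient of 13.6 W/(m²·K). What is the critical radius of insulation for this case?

For a cylinder r_cr = k/h = 0.232/13.6
r_cr = 17.1 mm; since the bare radius (58 mm) is above r_cr, any added insulation will reduce heat loss.

r_cr ≈ 17.1 mm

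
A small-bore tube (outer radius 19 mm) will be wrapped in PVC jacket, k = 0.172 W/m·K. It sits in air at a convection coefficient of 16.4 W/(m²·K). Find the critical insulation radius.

For a cylinder r_cr = k/h = 0.172/16.4
r_cr = 10.5 mm; since the bare radius (19 mm) is above r_cr, any added insulation will reduce heat loss.

r_cr ≈ 10.5 mm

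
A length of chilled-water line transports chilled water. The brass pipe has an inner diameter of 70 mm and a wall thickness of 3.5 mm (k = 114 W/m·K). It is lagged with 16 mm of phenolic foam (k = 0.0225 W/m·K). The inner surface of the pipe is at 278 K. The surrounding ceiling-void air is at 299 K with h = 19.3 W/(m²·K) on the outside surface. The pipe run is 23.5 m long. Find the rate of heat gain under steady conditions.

Q ≈ 189 W

Radial resistances (cylindrical: R_cond = ln(r_o/r_i)/(2πkL), R_conv = 1/(h·2πrL)):
R_brass pipe wall = ln(38.5/35)/(2π×114×23.5) = 5.662×10^-6 K/W
R_phenolic foam = ln(54.5/38.5)/(2π×0.0225×23.5) = 0.1046 K/W
R_outer film = 1/(h_o·2πr_oL) = 1/(19.3×2π×0.0545×23.5) = 0.006439 K/W
R_total = 0.1111 K/W
Q = ΔT/R_total = 21/0.1111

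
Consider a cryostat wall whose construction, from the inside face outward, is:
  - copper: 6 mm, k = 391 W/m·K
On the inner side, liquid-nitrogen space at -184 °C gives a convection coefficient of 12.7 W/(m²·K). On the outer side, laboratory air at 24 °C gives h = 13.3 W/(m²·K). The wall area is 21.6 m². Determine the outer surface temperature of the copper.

Series thermal resistances:
R_inner film = 1/(h_i·A) = 1/(12.7×21.6) = 0.003645 K/W
R_copper = L/(kA) = 0.006/(391×21.6) = 7.104×10^-7 K/W
R_outer film = 1/(h_o·A) = 1/(13.3×21.6) = 0.003481 K/W
R_total = 0.007127 K/W;  Q = ΔT/R_total = 208/0.007127 = 29180 W
T_interface = T_inner + Q·ΣR(inner→interface) = -184 + 29200×0.003646

T ≈ -77.6 °C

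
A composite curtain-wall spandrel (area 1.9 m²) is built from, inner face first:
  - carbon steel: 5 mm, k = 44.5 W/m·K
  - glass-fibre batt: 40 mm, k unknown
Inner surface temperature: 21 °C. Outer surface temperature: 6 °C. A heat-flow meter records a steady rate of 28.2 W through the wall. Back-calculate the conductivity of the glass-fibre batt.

Using the resistance-network approach (series):
R_carbon steel = L/(kA) = 0.005/(44.5×1.9) = 5.914×10^-5 K/W
Sum of known resistances R_other = 5.914×10^-5 K/W
Total R = ΔT/Q = 15/28.2 = 0.5319 K/W
R_glass-fibre batt = R_total − R_other = 0.5319 K/W
k = L/(R·A) = 0.04/(0.5319×1.9)

k ≈ 0.0396 W/(m·K)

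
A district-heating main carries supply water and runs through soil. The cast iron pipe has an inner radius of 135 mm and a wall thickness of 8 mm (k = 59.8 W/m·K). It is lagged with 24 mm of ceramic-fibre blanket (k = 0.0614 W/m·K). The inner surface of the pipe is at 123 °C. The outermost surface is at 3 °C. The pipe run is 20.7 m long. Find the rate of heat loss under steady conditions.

Q ≈ 6170 W

Cylindrical conduction, so R = ln(r₂/r₁)/(2πkL) per layer, in series:
R_cast iron pipe wall = ln(143/135)/(2π×59.8×20.7) = 7.402×10^-6 K/W
R_ceramic-fibre blanket = ln(167/143)/(2π×0.0614×20.7) = 0.01943 K/W
R_total = 0.01944 K/W
Q = ΔT/R_total = 120/0.01944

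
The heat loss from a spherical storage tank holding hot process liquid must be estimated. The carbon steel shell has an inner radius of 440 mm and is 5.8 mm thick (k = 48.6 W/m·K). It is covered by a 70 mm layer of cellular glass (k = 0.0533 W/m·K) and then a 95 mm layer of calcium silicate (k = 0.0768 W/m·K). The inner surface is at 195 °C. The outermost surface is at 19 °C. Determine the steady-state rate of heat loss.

Spherical conduction: R = (1/r_in − 1/r_out)/(4πk) per layer; series-sum.
R_carbon steel shell = (1/0.44 − 1/0.4458)/(4π×48.6) = 4.842×10^-5 K/W
R_cellular glass = (1/0.4458 − 1/0.5158)/(4π×0.0533) = 0.4545 K/W
R_calcium silicate = (1/0.5158 − 1/0.6108)/(4π×0.0768) = 0.3124 K/W
R_total = 0.767 K/W
Q = ΔT/R_total = 176/0.767

Q ≈ 229 W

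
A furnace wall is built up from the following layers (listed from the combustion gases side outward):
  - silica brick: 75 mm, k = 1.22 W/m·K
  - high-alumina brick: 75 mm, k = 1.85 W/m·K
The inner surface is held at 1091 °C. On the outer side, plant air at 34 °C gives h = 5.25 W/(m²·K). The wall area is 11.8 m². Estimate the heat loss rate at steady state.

Thermal resistances in series:
R_silica brick = L/(kA) = 0.075/(1.22×11.8) = 0.00521 K/W
R_high-alumina brick = L/(kA) = 0.075/(1.85×11.8) = 0.003436 K/W
R_outer film = 1/(h_o·A) = 1/(5.25×11.8) = 0.01614 K/W
R_total = 0.02479 K/W
Q = ΔT / R_total = 1057 / 0.02479

Q ≈ 42600 W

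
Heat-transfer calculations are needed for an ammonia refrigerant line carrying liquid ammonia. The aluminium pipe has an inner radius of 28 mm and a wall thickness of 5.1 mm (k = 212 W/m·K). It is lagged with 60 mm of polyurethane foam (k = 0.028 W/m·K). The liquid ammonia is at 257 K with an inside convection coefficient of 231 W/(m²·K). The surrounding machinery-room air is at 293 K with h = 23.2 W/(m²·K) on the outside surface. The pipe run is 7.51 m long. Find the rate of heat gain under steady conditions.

Q ≈ 45.2 W

Per-layer cylindrical resistances, series-summed:
R_inner film = 1/(h_i·2πr₁L) = 1/(231×2π×0.028×7.51) = 0.003277 K/W
R_aluminium pipe wall = ln(33.1/28)/(2π×212×7.51) = 1.673×10^-5 K/W
R_polyurethane foam = ln(93.1/33.1)/(2π×0.028×7.51) = 0.7827 K/W
R_outer film = 1/(h_o·2πr_oL) = 1/(23.2×2π×0.0931×7.51) = 0.009812 K/W
R_total = 0.7958 K/W
Q = ΔT/R_total = 36/0.7958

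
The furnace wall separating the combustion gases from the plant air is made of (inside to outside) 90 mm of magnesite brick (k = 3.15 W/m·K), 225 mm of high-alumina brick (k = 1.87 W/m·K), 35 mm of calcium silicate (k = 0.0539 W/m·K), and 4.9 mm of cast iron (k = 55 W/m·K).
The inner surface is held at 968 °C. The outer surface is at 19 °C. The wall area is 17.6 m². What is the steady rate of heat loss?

Q ≈ 20900 W

Thermal resistances in series:
R_magnesite brick = L/(kA) = 0.09/(3.15×17.6) = 0.001623 K/W
R_high-alumina brick = L/(kA) = 0.225/(1.87×17.6) = 0.006836 K/W
R_calcium silicate = L/(kA) = 0.035/(0.0539×17.6) = 0.03689 K/W
R_cast iron = L/(kA) = 0.0049/(55×17.6) = 5.062×10^-6 K/W
R_total = 0.04536 K/W
Q = ΔT / R_total = 949 / 0.04536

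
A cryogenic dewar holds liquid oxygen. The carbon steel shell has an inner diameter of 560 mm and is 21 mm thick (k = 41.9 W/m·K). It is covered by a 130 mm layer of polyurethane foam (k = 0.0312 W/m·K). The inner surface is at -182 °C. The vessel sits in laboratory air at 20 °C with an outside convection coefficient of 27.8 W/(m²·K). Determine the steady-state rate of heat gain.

Spherical conduction: R = (1/r_in − 1/r_out)/(4πk) per layer; series-sum.
R_carbon steel shell = (1/0.28 − 1/0.301)/(4π×41.9) = 4.732×10^-4 K/W
R_polyurethane foam = (1/0.301 − 1/0.431)/(4π×0.0312) = 2.556 K/W
R_outer film = 1/(h·4πr_o²) = 1/(27.8×4π×0.431²) = 0.01541 K/W
R_total = 2.572 K/W
Q = ΔT/R_total = 202/2.572

Q ≈ 78.5 W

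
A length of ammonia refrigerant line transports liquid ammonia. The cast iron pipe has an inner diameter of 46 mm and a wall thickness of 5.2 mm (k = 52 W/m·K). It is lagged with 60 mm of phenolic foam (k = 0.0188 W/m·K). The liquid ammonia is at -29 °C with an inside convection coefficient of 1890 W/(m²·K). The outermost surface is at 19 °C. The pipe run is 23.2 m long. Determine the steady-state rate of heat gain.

For a radial system each layer contributes R = ln(r_out/r_in)/(2πkL); films add R = 1/(hA).
R_inner film = 1/(h_i·2πr₁L) = 1/(1890×2π×0.023×23.2) = 1.578×10^-4 K/W
R_cast iron pipe wall = ln(28.2/23)/(2π×52×23.2) = 2.689×10^-5 K/W
R_phenolic foam = ln(88.2/28.2)/(2π×0.0188×23.2) = 0.4161 K/W
R_total = 0.4163 K/W
Q = ΔT/R_total = 48/0.4163

Q ≈ 115 W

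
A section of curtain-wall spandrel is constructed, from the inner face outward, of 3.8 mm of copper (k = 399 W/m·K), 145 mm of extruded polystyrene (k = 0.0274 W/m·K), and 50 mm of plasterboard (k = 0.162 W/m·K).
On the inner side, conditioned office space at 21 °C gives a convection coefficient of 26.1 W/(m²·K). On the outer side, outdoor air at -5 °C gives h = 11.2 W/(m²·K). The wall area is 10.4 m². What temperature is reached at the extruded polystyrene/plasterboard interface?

Using the resistance-network approach (series):
R_inner film = 1/(h_i·A) = 1/(26.1×10.4) = 0.003684 K/W
R_copper = L/(kA) = 0.0038/(399×10.4) = 9.158×10^-7 K/W
R_extruded polystyrene = L/(kA) = 0.145/(0.0274×10.4) = 0.5088 K/W
R_plasterboard = L/(kA) = 0.05/(0.162×10.4) = 0.02968 K/W
R_outer film = 1/(h_o·A) = 1/(11.2×10.4) = 0.008585 K/W
R_total = 0.5508 K/W;  Q = ΔT/R_total = 26/0.5508 = 47.2 W
T_interface = T_inner − Q·ΣR(inner→interface) = 21 − 47.2×0.5125

T ≈ -3.19 °C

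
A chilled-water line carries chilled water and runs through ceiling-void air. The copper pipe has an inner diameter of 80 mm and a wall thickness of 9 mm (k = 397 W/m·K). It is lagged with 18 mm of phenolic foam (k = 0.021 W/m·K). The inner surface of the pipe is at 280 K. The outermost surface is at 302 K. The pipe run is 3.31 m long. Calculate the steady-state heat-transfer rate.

Treating each annulus and film as a series resistance:
R_copper pipe wall = ln(49/40)/(2π×397×3.31) = 2.458×10^-5 K/W
R_phenolic foam = ln(67/49)/(2π×0.021×3.31) = 0.7164 K/W
R_total = 0.7164 K/W
Q = ΔT/R_total = 22/0.7164

Q ≈ 30.7 W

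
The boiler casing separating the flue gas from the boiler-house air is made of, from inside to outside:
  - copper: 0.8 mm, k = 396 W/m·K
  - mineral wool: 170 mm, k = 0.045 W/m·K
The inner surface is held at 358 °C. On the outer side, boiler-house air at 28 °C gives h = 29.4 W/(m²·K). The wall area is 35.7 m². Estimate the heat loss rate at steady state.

Series thermal resistances:
R_copper = L/(kA) = 0.0008/(396×35.7) = 5.659×10^-8 K/W
R_mineral wool = L/(kA) = 0.17/(0.045×35.7) = 0.1058 K/W
R_outer film = 1/(h_o·A) = 1/(29.4×35.7) = 9.528×10^-4 K/W
R_total = 0.1068 K/W
Q = ΔT / R_total = 330 / 0.1068

Q ≈ 3090 W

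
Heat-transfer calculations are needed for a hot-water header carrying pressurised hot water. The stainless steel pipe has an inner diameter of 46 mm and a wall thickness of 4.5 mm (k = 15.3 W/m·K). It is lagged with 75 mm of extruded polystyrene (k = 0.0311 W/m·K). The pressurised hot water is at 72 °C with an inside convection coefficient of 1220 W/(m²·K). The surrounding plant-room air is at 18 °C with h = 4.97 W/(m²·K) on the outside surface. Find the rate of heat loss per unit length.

Per-layer cylindrical resistances, series-summed:
R_inner film = 1/(h_i·2πr₁L) = 1/(1220×2π×0.023×1) = 0.005672 K/W
R_stainless steel pipe wall = ln(27.5/23)/(2π×15.3×1) = 0.001859 K/W
R_extruded polystyrene = ln(102.5/27.5)/(2π×0.0311×1) = 6.733 K/W
R_outer film = 1/(h_o·2πr_oL) = 1/(4.97×2π×0.1025×1) = 0.3124 K/W
R_total = 7.053 K/W
Q = ΔT/R_total = 54/7.053

q′ ≈ 7.66 W/m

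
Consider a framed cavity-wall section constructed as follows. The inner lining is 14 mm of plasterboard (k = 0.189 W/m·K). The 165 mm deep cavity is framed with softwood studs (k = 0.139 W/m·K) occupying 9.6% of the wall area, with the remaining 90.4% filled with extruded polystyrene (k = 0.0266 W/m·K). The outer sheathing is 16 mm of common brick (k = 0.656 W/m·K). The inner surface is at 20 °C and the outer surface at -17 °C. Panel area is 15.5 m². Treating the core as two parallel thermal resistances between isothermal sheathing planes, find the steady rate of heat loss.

Q ≈ 127 W

Sheathing layers in series; stud and cavity paths in parallel between them.
R_inner = 0.014/(0.189×15.5) = 0.004779 K/W
R_stud  = 0.165/(0.139×0.096×15.5) = 0.7977 K/W
R_cav   = 0.165/(0.0266×0.904×15.5) = 0.4427 K/W
1/R_core = 1/R_stud + 1/R_cav → R_core = 0.2847 K/W
R_outer = 0.016/(0.656×15.5) = 0.001574 K/W
R_total = 0.2911 K/W
Q = ΔT/R_total = 37/0.2911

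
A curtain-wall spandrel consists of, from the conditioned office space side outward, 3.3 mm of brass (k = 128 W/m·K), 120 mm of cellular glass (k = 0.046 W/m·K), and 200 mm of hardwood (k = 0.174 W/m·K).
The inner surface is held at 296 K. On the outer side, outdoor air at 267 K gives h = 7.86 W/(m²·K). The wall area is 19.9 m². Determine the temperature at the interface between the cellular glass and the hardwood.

Treating each layer as a thermal resistance in series:
R_brass = L/(kA) = 0.0033/(128×19.9) = 1.296×10^-6 K/W
R_cellular glass = L/(kA) = 0.12/(0.046×19.9) = 0.1311 K/W
R_hardwood = L/(kA) = 0.2/(0.174×19.9) = 0.05776 K/W
R_outer film = 1/(h_o·A) = 1/(7.86×19.9) = 0.006393 K/W
R_total = 0.1952 K/W;  Q = ΔT/R_total = 29/0.1952 = 148.5 W
T_interface = T_inner − Q·ΣR(inner→interface) = 296 − 149×0.1311

T ≈ 277 K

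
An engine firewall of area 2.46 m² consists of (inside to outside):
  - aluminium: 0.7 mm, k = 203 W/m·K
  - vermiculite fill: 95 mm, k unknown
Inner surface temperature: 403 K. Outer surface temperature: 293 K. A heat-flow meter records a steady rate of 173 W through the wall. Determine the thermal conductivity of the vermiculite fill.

k ≈ 0.0607 W/(m·K)

Treating each layer as a thermal resistance in series:
R_aluminium = L/(kA) = 0.0007/(203×2.46) = 1.402×10^-6 K/W
Sum of known resistances R_other = 1.402×10^-6 K/W
Total R = ΔT/Q = 110/173 = 0.6358 K/W
R_vermiculite fill = R_total − R_other = 0.6358 K/W
k = L/(R·A) = 0.095/(0.6358×2.46)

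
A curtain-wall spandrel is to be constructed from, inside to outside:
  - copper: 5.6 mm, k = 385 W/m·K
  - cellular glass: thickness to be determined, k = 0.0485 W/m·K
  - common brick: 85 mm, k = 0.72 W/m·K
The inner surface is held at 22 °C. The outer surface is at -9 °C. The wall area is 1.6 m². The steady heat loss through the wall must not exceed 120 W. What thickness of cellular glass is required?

Treating each layer as a thermal resistance in series:
R_copper = L/(kA) = 0.0056/(385×1.6) = 9.091×10^-6 K/W
R_common brick = L/(kA) = 0.085/(0.72×1.6) = 0.07378 K/W
Sum of the known resistances R_other = 0.07379 K/W
Required total resistance R_tot = ΔT/Q_allow = 31/120 = 0.2583 K/W
R_cellular glass = R_tot − R_other = 0.1845 K/W
L = R·k·A = 0.1845×0.0485×1.6

L ≈ 14.3 mm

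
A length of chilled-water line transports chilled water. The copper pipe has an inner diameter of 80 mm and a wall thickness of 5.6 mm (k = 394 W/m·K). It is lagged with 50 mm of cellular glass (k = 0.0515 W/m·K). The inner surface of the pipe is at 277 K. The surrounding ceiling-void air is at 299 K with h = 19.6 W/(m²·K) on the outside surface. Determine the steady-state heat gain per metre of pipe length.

q′ ≈ 9.27 W/m

For a radial system each layer contributes R = ln(r_out/r_in)/(2πkL); films add R = 1/(hA).
R_copper pipe wall = ln(45.6/40)/(2π×394×1) = 5.293×10^-5 K/W
R_cellular glass = ln(95.6/45.6)/(2π×0.0515×1) = 2.288 K/W
R_outer film = 1/(h_o·2πr_oL) = 1/(19.6×2π×0.0956×1) = 0.08494 K/W
R_total = 2.373 K/W
Q = ΔT/R_total = 22/2.373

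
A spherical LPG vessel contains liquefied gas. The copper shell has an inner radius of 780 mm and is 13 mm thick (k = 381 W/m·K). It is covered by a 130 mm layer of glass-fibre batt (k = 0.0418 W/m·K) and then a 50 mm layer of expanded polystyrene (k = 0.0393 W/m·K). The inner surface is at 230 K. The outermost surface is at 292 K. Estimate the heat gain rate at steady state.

Q ≈ 138 W

For a spherical shell R = (1/r₁ − 1/r₂)/(4πk); film R = 1/(h·4πr²). In series:
R_copper shell = (1/0.78 − 1/0.793)/(4π×381) = 4.39×10^-6 K/W
R_glass-fibre batt = (1/0.793 − 1/0.923)/(4π×0.0418) = 0.3381 K/W
R_expanded polystyrene = (1/0.923 − 1/0.973)/(4π×0.0393) = 0.1127 K/W
R_total = 0.4509 K/W
Q = ΔT/R_total = 62/0.4509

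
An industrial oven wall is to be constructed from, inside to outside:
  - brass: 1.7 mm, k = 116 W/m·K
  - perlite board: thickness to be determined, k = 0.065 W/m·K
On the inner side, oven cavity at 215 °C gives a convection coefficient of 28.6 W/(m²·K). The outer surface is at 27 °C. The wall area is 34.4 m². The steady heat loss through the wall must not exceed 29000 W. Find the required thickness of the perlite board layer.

Treating each layer as a thermal resistance in series:
R_inner film = 1/(h_i·A) = 1/(28.6×34.4) = 0.001016 K/W
R_brass = L/(kA) = 0.0017/(116×34.4) = 4.26×10^-7 K/W
Sum of the known resistances R_other = 0.001017 K/W
Required total resistance R_tot = ΔT/Q_allow = 188/29000 = 0.006483 K/W
R_perlite board = R_tot − R_other = 0.005466 K/W
L = R·k·A = 0.005466×0.065×34.4

L ≈ 12.2 mm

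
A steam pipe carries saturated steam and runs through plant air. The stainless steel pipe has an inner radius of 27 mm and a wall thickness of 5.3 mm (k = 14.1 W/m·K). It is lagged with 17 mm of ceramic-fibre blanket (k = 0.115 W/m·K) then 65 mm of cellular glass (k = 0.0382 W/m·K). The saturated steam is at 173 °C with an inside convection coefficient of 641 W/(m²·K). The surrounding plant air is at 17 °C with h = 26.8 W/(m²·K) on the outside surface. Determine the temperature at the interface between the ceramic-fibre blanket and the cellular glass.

T ≈ 151 °C

Per-layer cylindrical resistances, series-summed:
R_inner film = 1/(h_i·2πr₁L) = 1/(641×2π×0.027×1) = 0.009196 K/W
R_stainless steel pipe wall = ln(32.3/27)/(2π×14.1×1) = 0.002023 K/W
R_ceramic-fibre blanket = ln(49.3/32.3)/(2π×0.115×1) = 0.5852 K/W
R_cellular glass = ln(114.3/49.3)/(2π×0.0382×1) = 3.504 K/W
R_outer film = 1/(h_o·2πr_oL) = 1/(26.8×2π×0.1143×1) = 0.05196 K/W
R_total = 4.152 K/W
Q = ΔT/R_total = 156/4.152
Q = 37.6 W/m
T_interface = T_inner − Q·ΣR(inner→interface) = 173 − 37.6×0.5964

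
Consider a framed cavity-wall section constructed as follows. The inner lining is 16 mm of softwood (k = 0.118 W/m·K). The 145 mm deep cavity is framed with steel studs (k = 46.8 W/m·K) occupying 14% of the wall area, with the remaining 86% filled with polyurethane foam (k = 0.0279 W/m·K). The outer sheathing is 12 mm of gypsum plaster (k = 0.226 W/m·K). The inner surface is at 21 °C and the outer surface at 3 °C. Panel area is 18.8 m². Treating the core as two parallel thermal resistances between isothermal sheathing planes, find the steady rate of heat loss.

Q ≈ 1610 W

Sheathing layers in series; stud and cavity paths in parallel between them.
R_inner = 0.016/(0.118×18.8) = 0.007212 K/W
R_stud  = 0.145/(46.8×0.14×18.8) = 0.001177 K/W
R_cav   = 0.145/(0.0279×0.86×18.8) = 0.3214 K/W
1/R_core = 1/R_stud + 1/R_cav → R_core = 0.001173 K/W
R_outer = 0.012/(0.226×18.8) = 0.002824 K/W
R_total = 0.01121 K/W
Q = ΔT/R_total = 18/0.01121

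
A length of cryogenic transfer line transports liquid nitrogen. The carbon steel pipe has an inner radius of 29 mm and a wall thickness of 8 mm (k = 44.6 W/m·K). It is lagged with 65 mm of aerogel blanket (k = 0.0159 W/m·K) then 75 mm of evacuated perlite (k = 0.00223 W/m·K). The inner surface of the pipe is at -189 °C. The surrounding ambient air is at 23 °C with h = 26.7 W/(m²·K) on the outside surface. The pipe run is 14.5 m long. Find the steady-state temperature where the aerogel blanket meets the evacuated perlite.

Treating each annulus and film as a series resistance:
R_carbon steel pipe wall = ln(37/29)/(2π×44.6×14.5) = 5.996×10^-5 K/W
R_aerogel blanket = ln(102/37)/(2π×0.0159×14.5) = 0.7 K/W
R_evacuated perlite = ln(177/102)/(2π×0.00223×14.5) = 2.713 K/W
R_outer film = 1/(h_o·2πr_oL) = 1/(26.7×2π×0.177×14.5) = 0.002323 K/W
R_total = 3.415 K/W
Q = ΔT/R_total = 212/3.415
Q = 62.1 W
T_interface = T_inner + Q·ΣR(inner→interface) = -189 + 62.1×0.7001

T ≈ -146 °C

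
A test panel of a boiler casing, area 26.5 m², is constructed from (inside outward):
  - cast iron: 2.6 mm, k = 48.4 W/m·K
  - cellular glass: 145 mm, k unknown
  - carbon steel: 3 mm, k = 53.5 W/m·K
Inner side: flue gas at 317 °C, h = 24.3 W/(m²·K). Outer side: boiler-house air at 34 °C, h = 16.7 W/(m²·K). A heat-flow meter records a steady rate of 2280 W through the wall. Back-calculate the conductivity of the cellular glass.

Using the resistance-network approach (series):
R_inner film = 1/(h_i·A) = 1/(24.3×26.5) = 0.001553 K/W
R_cast iron = L/(kA) = 0.0026/(48.4×26.5) = 2.027×10^-6 K/W
R_carbon steel = L/(kA) = 0.003/(53.5×26.5) = 2.116×10^-6 K/W
R_outer film = 1/(h_o·A) = 1/(16.7×26.5) = 0.00226 K/W
Sum of known resistances R_other = 0.003817 K/W
Total R = ΔT/Q = 283/2280 = 0.1241 K/W
R_cellular glass = R_total − R_other = 0.1203 K/W
k = L/(R·A) = 0.145/(0.1203×26.5)

k ≈ 0.0455 W/(m·K)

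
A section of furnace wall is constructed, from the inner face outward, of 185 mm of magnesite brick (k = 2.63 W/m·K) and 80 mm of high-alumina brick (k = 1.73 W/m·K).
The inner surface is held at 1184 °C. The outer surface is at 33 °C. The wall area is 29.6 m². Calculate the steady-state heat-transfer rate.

Q ≈ 292000 W

Treating each layer as a thermal resistance in series:
R_magnesite brick = L/(kA) = 0.185/(2.63×29.6) = 0.002376 K/W
R_high-alumina brick = L/(kA) = 0.08/(1.73×29.6) = 0.001562 K/W
R_total = 0.003939 K/W
Q = ΔT / R_total = 1151 / 0.003939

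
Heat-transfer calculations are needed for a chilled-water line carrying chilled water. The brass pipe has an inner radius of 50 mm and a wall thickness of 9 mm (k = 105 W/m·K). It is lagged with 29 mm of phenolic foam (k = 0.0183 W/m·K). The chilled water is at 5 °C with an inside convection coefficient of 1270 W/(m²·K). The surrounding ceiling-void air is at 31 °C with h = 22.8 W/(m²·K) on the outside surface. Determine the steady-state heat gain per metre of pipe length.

Treating each annulus and film as a series resistance:
R_inner film = 1/(h_i·2πr₁L) = 1/(1270×2π×0.05×1) = 0.002506 K/W
R_brass pipe wall = ln(59/50)/(2π×105×1) = 2.509×10^-4 K/W
R_phenolic foam = ln(88/59)/(2π×0.0183×1) = 3.477 K/W
R_outer film = 1/(h_o·2πr_oL) = 1/(22.8×2π×0.088×1) = 0.07932 K/W
R_total = 3.559 K/W
Q = ΔT/R_total = 26/3.559

q′ ≈ 7.31 W/m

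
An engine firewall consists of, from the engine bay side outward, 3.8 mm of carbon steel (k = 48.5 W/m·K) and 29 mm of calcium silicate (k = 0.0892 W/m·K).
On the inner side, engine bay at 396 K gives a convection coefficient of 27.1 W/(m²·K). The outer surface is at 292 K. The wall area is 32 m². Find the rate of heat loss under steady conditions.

Using the resistance-network approach (series):
R_inner film = 1/(h_i·A) = 1/(27.1×32) = 0.001153 K/W
R_carbon steel = L/(kA) = 0.0038/(48.5×32) = 2.448×10^-6 K/W
R_calcium silicate = L/(kA) = 0.029/(0.0892×32) = 0.01016 K/W
R_total = 0.01132 K/W
Q = ΔT / R_total = 104 / 0.01132

Q ≈ 9190 W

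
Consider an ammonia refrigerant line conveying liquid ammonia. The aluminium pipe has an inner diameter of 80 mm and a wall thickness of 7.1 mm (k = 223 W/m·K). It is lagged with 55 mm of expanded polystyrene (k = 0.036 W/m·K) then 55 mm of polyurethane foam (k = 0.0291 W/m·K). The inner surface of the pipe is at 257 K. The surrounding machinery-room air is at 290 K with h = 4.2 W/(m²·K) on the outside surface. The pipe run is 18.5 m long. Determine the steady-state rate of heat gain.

Radial resistances (cylindrical: R_cond = ln(r_o/r_i)/(2πkL), R_conv = 1/(h·2πrL)):
R_aluminium pipe wall = ln(47.1/40)/(2π×223×18.5) = 6.303×10^-6 K/W
R_expanded polystyrene = ln(102.1/47.1)/(2π×0.036×18.5) = 0.1849 K/W
R_polyurethane foam = ln(157.1/102.1)/(2π×0.0291×18.5) = 0.1274 K/W
R_outer film = 1/(h_o·2πr_oL) = 1/(4.2×2π×0.1571×18.5) = 0.01304 K/W
R_total = 0.3253 K/W
Q = ΔT/R_total = 33/0.3253

Q ≈ 101 W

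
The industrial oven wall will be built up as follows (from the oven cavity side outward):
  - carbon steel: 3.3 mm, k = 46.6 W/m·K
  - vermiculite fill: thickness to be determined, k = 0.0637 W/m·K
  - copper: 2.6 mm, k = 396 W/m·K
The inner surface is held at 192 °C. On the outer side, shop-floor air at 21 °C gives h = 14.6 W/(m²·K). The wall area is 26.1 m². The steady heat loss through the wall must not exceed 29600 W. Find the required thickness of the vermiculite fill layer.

Series thermal resistances:
R_carbon steel = L/(kA) = 0.0033/(46.6×26.1) = 2.713×10^-6 K/W
R_copper = L/(kA) = 0.0026/(396×26.1) = 2.516×10^-7 K/W
R_outer film = 1/(h_o·A) = 1/(14.6×26.1) = 0.002624 K/W
Sum of the known resistances R_other = 0.002627 K/W
Required total resistance R_tot = ΔT/Q_allow = 171/29600 = 0.005777 K/W
R_vermiculite fill = R_tot − R_other = 0.00315 K/W
L = R·k·A = 0.00315×0.0637×26.1

L ≈ 5.24 mm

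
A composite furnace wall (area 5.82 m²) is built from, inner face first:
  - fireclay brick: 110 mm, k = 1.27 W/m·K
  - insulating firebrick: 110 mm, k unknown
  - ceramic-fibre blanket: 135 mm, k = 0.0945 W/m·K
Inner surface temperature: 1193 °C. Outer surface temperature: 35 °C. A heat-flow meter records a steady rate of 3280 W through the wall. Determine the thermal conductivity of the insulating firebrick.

k ≈ 0.204 W/(m·K)

Thermal resistances in series:
R_fireclay brick = L/(kA) = 0.11/(1.27×5.82) = 0.01488 K/W
R_ceramic-fibre blanket = L/(kA) = 0.135/(0.0945×5.82) = 0.2455 K/W
Sum of known resistances R_other = 0.2603 K/W
Total R = ΔT/Q = 1158/3280 = 0.353 K/W
R_insulating firebrick = R_total − R_other = 0.09271 K/W
k = L/(R·A) = 0.11/(0.09271×5.82)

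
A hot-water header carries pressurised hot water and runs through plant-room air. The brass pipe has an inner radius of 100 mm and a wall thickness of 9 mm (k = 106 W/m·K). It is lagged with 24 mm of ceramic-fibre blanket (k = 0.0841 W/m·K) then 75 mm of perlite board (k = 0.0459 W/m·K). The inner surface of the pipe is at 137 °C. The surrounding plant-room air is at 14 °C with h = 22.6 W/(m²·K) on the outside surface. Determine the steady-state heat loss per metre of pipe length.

q′ ≈ 62.7 W/m

Radial resistances (cylindrical: R_cond = ln(r_o/r_i)/(2πkL), R_conv = 1/(h·2πrL)):
R_brass pipe wall = ln(109/100)/(2π×106×1) = 1.294×10^-4 K/W
R_ceramic-fibre blanket = ln(133/109)/(2π×0.0841×1) = 0.3766 K/W
R_perlite board = ln(208/133)/(2π×0.0459×1) = 1.551 K/W
R_outer film = 1/(h_o·2πr_oL) = 1/(22.6×2π×0.208×1) = 0.03386 K/W
R_total = 1.961 K/W
Q = ΔT/R_total = 123/1.961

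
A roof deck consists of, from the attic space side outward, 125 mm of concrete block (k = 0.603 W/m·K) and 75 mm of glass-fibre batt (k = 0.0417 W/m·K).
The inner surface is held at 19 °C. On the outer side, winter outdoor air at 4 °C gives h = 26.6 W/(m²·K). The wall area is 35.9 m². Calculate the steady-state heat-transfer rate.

Q ≈ 264 W

Series thermal resistances:
R_concrete block = L/(kA) = 0.125/(0.603×35.9) = 0.005774 K/W
R_glass-fibre batt = L/(kA) = 0.075/(0.0417×35.9) = 0.0501 K/W
R_outer film = 1/(h_o·A) = 1/(26.6×35.9) = 0.001047 K/W
R_total = 0.05692 K/W
Q = ΔT / R_total = 15 / 0.05692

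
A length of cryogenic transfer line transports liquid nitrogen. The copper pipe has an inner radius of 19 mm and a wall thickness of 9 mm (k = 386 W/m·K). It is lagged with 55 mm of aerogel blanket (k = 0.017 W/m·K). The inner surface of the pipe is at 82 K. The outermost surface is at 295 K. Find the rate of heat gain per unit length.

For a radial system each layer contributes R = ln(r_out/r_in)/(2πkL); films add R = 1/(hA).
R_copper pipe wall = ln(28/19)/(2π×386×1) = 1.599×10^-4 K/W
R_aerogel blanket = ln(83/28)/(2π×0.017×1) = 10.17 K/W
R_total = 10.17 K/W
Q = ΔT/R_total = 213/10.17

q′ ≈ 20.9 W/m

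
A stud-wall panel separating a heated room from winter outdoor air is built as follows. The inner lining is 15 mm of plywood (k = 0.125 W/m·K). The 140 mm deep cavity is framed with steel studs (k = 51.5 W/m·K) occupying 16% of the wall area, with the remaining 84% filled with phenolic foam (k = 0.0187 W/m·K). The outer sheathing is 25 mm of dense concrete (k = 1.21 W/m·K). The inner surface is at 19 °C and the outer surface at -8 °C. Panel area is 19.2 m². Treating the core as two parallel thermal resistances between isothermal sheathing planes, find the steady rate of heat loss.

Sheathing layers in series; stud and cavity paths in parallel between them.
R_inner = 0.015/(0.125×19.2) = 0.00625 K/W
R_stud  = 0.14/(51.5×0.16×19.2) = 8.849×10^-4 K/W
R_cav   = 0.14/(0.0187×0.84×19.2) = 0.4642 K/W
1/R_core = 1/R_stud + 1/R_cav → R_core = 8.832×10^-4 K/W
R_outer = 0.025/(1.21×19.2) = 0.001076 K/W
R_total = 0.008209 K/W
Q = ΔT/R_total = 27/0.008209

Q ≈ 3290 W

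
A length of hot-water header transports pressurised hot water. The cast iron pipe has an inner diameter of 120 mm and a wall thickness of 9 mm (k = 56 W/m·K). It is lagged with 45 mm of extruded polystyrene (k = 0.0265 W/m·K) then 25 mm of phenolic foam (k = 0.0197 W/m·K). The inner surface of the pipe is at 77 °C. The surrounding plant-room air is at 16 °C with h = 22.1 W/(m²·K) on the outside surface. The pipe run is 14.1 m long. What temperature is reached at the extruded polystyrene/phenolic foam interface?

T ≈ 37.6 °C

Treating each annulus and film as a series resistance:
R_cast iron pipe wall = ln(69/60)/(2π×56×14.1) = 2.817×10^-5 K/W
R_extruded polystyrene = ln(114/69)/(2π×0.0265×14.1) = 0.2139 K/W
R_phenolic foam = ln(139/114)/(2π×0.0197×14.1) = 0.1136 K/W
R_outer film = 1/(h_o·2πr_oL) = 1/(22.1×2π×0.139×14.1) = 0.003674 K/W
R_total = 0.3312 K/W
Q = ΔT/R_total = 61/0.3312
Q = 184 W
T_interface = T_inner − Q·ΣR(inner→interface) = 77 − 184×0.2139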